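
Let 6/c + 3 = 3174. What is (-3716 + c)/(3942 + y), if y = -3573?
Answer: -1309270/130011 ≈ -10.070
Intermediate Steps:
c = 2/1057 (c = 6/(-3 + 3174) = 6/3171 = 6*(1/3171) = 2/1057 ≈ 0.0018921)
(-3716 + c)/(3942 + y) = (-3716 + 2/1057)/(3942 - 3573) = -3927810/1057/369 = -3927810/1057*1/369 = -1309270/130011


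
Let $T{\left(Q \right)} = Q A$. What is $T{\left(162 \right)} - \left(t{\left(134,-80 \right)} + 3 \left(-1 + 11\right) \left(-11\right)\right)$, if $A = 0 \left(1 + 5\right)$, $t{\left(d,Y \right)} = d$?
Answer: $196$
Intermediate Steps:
$A = 0$ ($A = 0 \cdot 6 = 0$)
$T{\left(Q \right)} = 0$ ($T{\left(Q \right)} = Q 0 = 0$)
$T{\left(162 \right)} - \left(t{\left(134,-80 \right)} + 3 \left(-1 + 11\right) \left(-11\right)\right) = 0 - \left(134 + 3 \left(-1 + 11\right) \left(-11\right)\right) = 0 - \left(134 + 3 \cdot 10 \left(-11\right)\right) = 0 - \left(134 + 30 \left(-11\right)\right) = 0 - \left(134 - 330\right) = 0 - -196 = 0 + 196 = 196$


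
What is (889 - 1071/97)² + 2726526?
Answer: 32906449378/9409 ≈ 3.4973e+6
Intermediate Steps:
(889 - 1071/97)² + 2726526 = (85162/97)² + 2726526 = 7252566244/9409 + 2726526 = 32906449378/9409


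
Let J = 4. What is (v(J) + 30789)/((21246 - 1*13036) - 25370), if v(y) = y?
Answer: -30793/17160 ≈ -1.7945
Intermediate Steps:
(v(J) + 30789)/((21246 - 1*13036) - 25370) = (4 + 30789)/((21246 - 1*13036) - 25370) = 30793/((21246 - 13036) - 25370) = 30793/(8210 - 25370) = 30793/(-17160) = 30793*(-1/17160) = -30793/17160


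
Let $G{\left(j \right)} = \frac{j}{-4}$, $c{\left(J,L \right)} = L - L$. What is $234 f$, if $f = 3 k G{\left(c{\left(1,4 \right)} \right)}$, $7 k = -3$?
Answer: $0$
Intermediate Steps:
$c{\left(J,L \right)} = 0$
$G{\left(j \right)} = - \frac{j}{4}$ ($G{\left(j \right)} = j \left(- \frac{1}{4}\right) = - \frac{j}{4}$)
$k = - \frac{3}{7}$ ($k = \frac{1}{7} \left(-3\right) = - \frac{3}{7} \approx -0.42857$)
$f = 0$ ($f = 3 \left(- \frac{3}{7}\right) \left(\left(- \frac{1}{4}\right) 0\right) = \left(- \frac{9}{7}\right) 0 = 0$)
$234 f = 234 \cdot 0 = 0$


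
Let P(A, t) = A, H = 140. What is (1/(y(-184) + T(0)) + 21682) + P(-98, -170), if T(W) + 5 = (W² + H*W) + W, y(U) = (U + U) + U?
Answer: 12022287/557 ≈ 21584.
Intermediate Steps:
y(U) = 3*U (y(U) = 2*U + U = 3*U)
T(W) = -5 + W² + 141*W (T(W) = -5 + ((W² + 140*W) + W) = -5 + (W² + 141*W) = -5 + W² + 141*W)
(1/(y(-184) + T(0)) + 21682) + P(-98, -170) = (1/(3*(-184) + (-5 + 0² + 141*0)) + 21682) - 98 = (1/(-552 + (-5 + 0 + 0)) + 21682) - 98 = (1/(-552 - 5) + 21682) - 98 = (1/(-557) + 21682) - 98 = (-1/557 + 21682) - 98 = 12076873/557 - 98 = 12022287/557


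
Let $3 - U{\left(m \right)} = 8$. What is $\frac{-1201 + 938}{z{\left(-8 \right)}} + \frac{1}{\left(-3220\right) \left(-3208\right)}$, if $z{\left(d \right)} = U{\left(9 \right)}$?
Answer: $\frac{543345377}{10329760} \approx 52.6$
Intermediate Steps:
$U{\left(m \right)} = -5$ ($U{\left(m \right)} = 3 - 8 = -5$)
$z{\left(d \right)} = -5$
$\frac{-1201 + 938}{z{\left(-8 \right)}} + \frac{1}{\left(-3220\right) \left(-3208\right)} = \frac{-1201 + 938}{-5} + \frac{1}{\left(-3220\right) \left(-3208\right)} = \left(-263\right) \left(- \frac{1}{5}\right) - - \frac{1}{10329760} = \frac{263}{5} + \frac{1}{10329760} = \frac{543345377}{10329760}$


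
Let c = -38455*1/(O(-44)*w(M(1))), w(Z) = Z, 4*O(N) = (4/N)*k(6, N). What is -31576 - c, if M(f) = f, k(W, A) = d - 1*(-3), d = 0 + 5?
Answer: -486157/2 ≈ -2.4308e+5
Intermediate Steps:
d = 5
k(W, A) = 8 (k(W, A) = 5 - 1*(-3) = 5 + 3 = 8)
O(N) = 8/N (O(N) = ((4/N)*8)/4 = (32/N)/4 = 8/N)
c = 423005/2 (c = -38455/((8/(-44))*1) = -38455/((8*(-1/44))*1) = -38455/((-2/11*1)) = -38455/(-2/11) = -38455*(-11/2) = 423005/2 ≈ 2.1150e+5)
-31576 - c = -31576 - 1*423005/2 = -31576 - 423005/2 = -486157/2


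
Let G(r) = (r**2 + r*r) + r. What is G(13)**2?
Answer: 123201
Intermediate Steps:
G(r) = r + 2*r**2 (G(r) = (r**2 + r**2) + r = 2*r**2 + r = r + 2*r**2)
G(13)**2 = (13*(1 + 2*13))**2 = (13*(1 + 26))**2 = (13*27)**2 = 351**2 = 123201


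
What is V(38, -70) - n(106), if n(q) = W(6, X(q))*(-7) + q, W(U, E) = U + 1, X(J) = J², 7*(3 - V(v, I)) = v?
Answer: -416/7 ≈ -59.429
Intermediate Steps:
V(v, I) = 3 - v/7
W(U, E) = 1 + U
n(q) = -49 + q (n(q) = (1 + 6)*(-7) + q = 7*(-7) + q = -49 + q)
V(38, -70) - n(106) = (3 - ⅐*38) - (-49 + 106) = (3 - 38/7) - 1*57 = -17/7 - 57 = -416/7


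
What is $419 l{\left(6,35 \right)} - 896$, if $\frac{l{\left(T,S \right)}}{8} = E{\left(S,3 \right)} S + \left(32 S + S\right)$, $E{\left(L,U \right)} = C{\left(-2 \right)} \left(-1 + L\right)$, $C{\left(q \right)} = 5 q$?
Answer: $-36018136$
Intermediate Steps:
$E{\left(L,U \right)} = 10 - 10 L$ ($E{\left(L,U \right)} = 5 \left(-2\right) \left(-1 + L\right) = - 10 \left(-1 + L\right) = 10 - 10 L$)
$l{\left(T,S \right)} = 264 S + 8 S \left(10 - 10 S\right)$ ($l{\left(T,S \right)} = 8 \left(\left(10 - 10 S\right) S + \left(32 S + S\right)\right) = 8 \left(S \left(10 - 10 S\right) + 33 S\right) = 8 \left(33 S + S \left(10 - 10 S\right)\right) = 264 S + 8 S \left(10 - 10 S\right)$)
$419 l{\left(6,35 \right)} - 896 = 419 \cdot 8 \cdot 35 \left(43 - 350\right) - 896 = 419 \cdot 8 \cdot 35 \left(-307\right) - 896 = 419 \left(-85960\right) - 896 = -36017240 - 896 = -36018136$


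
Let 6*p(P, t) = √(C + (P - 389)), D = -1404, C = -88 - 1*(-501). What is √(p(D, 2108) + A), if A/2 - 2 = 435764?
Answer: √(7843788 + 3*I*√345)/3 ≈ 933.56 + 0.003316*I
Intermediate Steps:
C = 413 (C = -88 + 501 = 413)
A = 871532 (A = 4 + 2*435764 = 4 + 871528 = 871532)
p(P, t) = √(24 + P)/6 (p(P, t) = √(413 + (P - 389))/6 = √(413 + (-389 + P))/6 = √(24 + P)/6)
√(p(D, 2108) + A) = √(√(24 - 1404)/6 + 871532) = √(√(-1380)/6 + 871532) = √((2*I*√345)/6 + 871532) = √(I*√345/3 + 871532) = √(871532 + I*√345/3)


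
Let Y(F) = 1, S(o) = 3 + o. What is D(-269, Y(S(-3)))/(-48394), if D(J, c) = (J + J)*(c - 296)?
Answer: -79355/24197 ≈ -3.2795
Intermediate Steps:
D(J, c) = 2*J*(-296 + c) (D(J, c) = (2*J)*(-296 + c) = 2*J*(-296 + c))
D(-269, Y(S(-3)))/(-48394) = (2*(-269)*(-296 + 1))/(-48394) = (2*(-269)*(-295))*(-1/48394) = 158710*(-1/48394) = -79355/24197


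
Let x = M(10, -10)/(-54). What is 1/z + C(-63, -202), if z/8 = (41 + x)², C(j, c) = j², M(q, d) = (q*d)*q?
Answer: 81997921377/20659592 ≈ 3969.0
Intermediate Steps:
M(q, d) = d*q² (M(q, d) = (d*q)*q = d*q²)
x = 500/27 (x = -10*10²/(-54) = -10*100*(-1/54) = -1000*(-1/54) = 500/27 ≈ 18.519)
z = 20659592/729 (z = 8*(41 + 500/27)² = 8*(1607/27)² = 8*(2582449/729) = 20659592/729 ≈ 28340.)
1/z + C(-63, -202) = 1/(20659592/729) + (-63)² = 729/20659592 + 3969 = 81997921377/20659592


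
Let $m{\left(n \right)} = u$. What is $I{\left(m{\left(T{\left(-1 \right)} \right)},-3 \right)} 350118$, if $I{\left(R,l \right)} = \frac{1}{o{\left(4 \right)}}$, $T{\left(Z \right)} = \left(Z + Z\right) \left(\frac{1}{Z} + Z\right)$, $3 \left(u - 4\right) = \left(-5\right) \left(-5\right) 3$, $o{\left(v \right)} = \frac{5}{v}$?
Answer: $\frac{1400472}{5} \approx 2.8009 \cdot 10^{5}$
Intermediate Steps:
$u = 29$ ($u = 4 + \frac{\left(-5\right) \left(-5\right) 3}{3} = 4 + \frac{25 \cdot 3}{3} = 4 + \frac{1}{3} \cdot 75 = 4 + 25 = 29$)
$T{\left(Z \right)} = 2 Z \left(Z + \frac{1}{Z}\right)$
$m{\left(n \right)} = 29$
$I{\left(R,l \right)} = \frac{4}{5}$ ($I{\left(R,l \right)} = \frac{1}{5 \cdot \frac{1}{4}} = \frac{1}{\frac{5}{4}} = \frac{4}{5}$)
$I{\left(m{\left(T{\left(-1 \right)} \right)},-3 \right)} 350118 = \frac{4}{5} \cdot 350118 = \frac{1400472}{5}$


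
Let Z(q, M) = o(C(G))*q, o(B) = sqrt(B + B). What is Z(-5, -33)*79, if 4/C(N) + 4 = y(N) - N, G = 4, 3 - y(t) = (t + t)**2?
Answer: -790*I*sqrt(138)/69 ≈ -134.5*I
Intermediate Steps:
y(t) = 3 - 4*t**2 (y(t) = 3 - (t + t)**2 = 3 - (2*t)**2 = 3 - 4*t**2)
C(N) = 4/(-1 - N - 4*N**2) (C(N) = 4/(-4 + ((3 - 4*N**2) - N)) = 4/(-4 + (3 - N - 4*N**2)) = 4/(-1 - N - 4*N**2))
o(B) = sqrt(2)*sqrt(B) (o(B) = sqrt(2*B) = sqrt(2)*sqrt(B))
Z(q, M) = 2*I*q*sqrt(138)/69 (Z(q, M) = (sqrt(2)*sqrt(-4/(1 + 4 + 4*4**2)))*q = (sqrt(2)*sqrt(-4/(1 + 4 + 4*16)))*q = (sqrt(2)*sqrt(-4/(1 + 4 + 64)))*q = (sqrt(2)*sqrt(-4/69))*q = (sqrt(2)*(2*I*sqrt(69)/69))*q = (2*I*sqrt(138)/69)*q = 2*I*q*sqrt(138)/69)
Z(-5, -33)*79 = ((2/69)*I*(-5)*sqrt(138))*79 = -10*I*sqrt(138)/69*79 = -790*I*sqrt(138)/69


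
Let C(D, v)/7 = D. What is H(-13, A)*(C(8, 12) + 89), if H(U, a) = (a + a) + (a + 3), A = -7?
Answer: -2610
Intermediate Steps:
C(D, v) = 7*D
H(U, a) = 3 + 3*a (H(U, a) = 2*a + (3 + a) = 3 + 3*a)
H(-13, A)*(C(8, 12) + 89) = (3 + 3*(-7))*(7*8 + 89) = (3 - 21)*(56 + 89) = -18*145 = -2610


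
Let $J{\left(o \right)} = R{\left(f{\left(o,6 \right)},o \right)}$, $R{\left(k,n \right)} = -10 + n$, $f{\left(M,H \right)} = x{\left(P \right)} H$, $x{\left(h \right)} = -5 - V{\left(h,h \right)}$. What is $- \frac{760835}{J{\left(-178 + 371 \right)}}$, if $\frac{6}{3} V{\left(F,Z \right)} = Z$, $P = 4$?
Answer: $- \frac{760835}{183} \approx -4157.6$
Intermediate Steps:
$V{\left(F,Z \right)} = \frac{Z}{2}$
$x{\left(h \right)} = -5 - \frac{h}{2}$
$f{\left(M,H \right)} = - 7 H$ ($f{\left(M,H \right)} = \left(-5 - 2\right) H = - 7 H$)
$J{\left(o \right)} = -10 + o$
$- \frac{760835}{J{\left(-178 + 371 \right)}} = - \frac{760835}{-10 + \left(-178 + 371\right)} = - \frac{760835}{-10 + 193} = - \frac{760835}{183}$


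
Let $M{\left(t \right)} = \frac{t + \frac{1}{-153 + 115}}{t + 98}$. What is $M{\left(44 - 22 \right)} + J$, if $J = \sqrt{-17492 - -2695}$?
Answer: $\frac{167}{912} + i \sqrt{14797} \approx 0.18311 + 121.64 i$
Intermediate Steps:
$M{\left(t \right)} = \frac{- \frac{1}{38} + t}{98 + t}$ ($M{\left(t \right)} = \frac{t + \frac{1}{-38}}{98 + t} = \frac{t - \frac{1}{38}}{98 + t} = \frac{- \frac{1}{38} + t}{98 + t}$)
$J = i \sqrt{14797}$ ($J = \sqrt{-17492 + \left(2736 - 41\right)} = \sqrt{-17492 + 2695} = \sqrt{-14797} = i \sqrt{14797} \approx 121.64 i$)
$M{\left(44 - 22 \right)} + J = \frac{- \frac{1}{38} + \left(44 - 22\right)}{98 + \left(44 - 22\right)} + i \sqrt{14797} = \frac{- \frac{1}{38} + 22}{98 + 22} + i \sqrt{14797} = \frac{1}{120} \cdot \frac{835}{38} + i \sqrt{14797} = \frac{167}{912} + i \sqrt{14797}$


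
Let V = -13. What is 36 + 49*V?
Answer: -601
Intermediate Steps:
36 + 49*V = 36 + 49*(-13) = 36 - 637 = -601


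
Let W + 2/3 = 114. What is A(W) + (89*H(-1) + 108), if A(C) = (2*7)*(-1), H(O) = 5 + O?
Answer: 450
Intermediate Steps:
W = 340/3 (W = -2/3 + 114 = 340/3 ≈ 113.33)
A(C) = -14 (A(C) = 14*(-1) = -14)
A(W) + (89*H(-1) + 108) = -14 + (89*(5 - 1) + 108) = -14 + (89*4 + 108) = -14 + (356 + 108) = -14 + 464 = 450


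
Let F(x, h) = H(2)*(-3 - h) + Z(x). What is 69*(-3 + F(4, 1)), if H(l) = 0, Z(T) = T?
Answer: 69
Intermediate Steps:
F(x, h) = x (F(x, h) = 0*(-3 - h) + x = 0 + x = x)
69*(-3 + F(4, 1)) = 69*(-3 + 4) = 69*1 = 69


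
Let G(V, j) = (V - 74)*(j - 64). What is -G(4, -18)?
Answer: -5740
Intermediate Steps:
G(V, j) = (-74 + V)*(-64 + j)
-G(4, -18) = -(4736 - 74*(-18) - 64*4 + 4*(-18)) = -(4736 + 1332 - 256 - 72) = -1*5740 = -5740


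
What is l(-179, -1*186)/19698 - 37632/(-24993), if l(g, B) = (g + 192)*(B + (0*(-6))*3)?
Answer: 37824559/27350673 ≈ 1.3829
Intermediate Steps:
l(g, B) = B*(192 + g) (l(g, B) = (192 + g)*(B + 0*3) = (192 + g)*(B + 0) = (192 + g)*B = B*(192 + g))
l(-179, -1*186)/19698 - 37632/(-24993) = ((-1*186)*(192 - 179))/19698 - 37632/(-24993) = -186*13*(1/19698) - 37632*(-1/24993) = -2418*1/19698 + 12544/8331 = -403/3283 + 12544/8331 = 37824559/27350673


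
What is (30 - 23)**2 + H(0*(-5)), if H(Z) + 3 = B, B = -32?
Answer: 14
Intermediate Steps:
H(Z) = -35 (H(Z) = -3 - 32 = -35)
(30 - 23)**2 + H(0*(-5)) = (30 - 23)**2 - 35 = 7**2 - 35 = 49 - 35 = 14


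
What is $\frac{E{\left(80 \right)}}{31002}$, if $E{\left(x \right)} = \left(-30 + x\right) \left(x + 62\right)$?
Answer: $\frac{3550}{15501} \approx 0.22902$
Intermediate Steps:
$E{\left(x \right)} = \left(-30 + x\right) \left(62 + x\right)$
$\frac{E{\left(80 \right)}}{31002} = \frac{-1860 + 80^{2} + 32 \cdot 80}{31002} = \left(-1860 + 6400 + 2560\right) \frac{1}{31002} = 7100 \cdot \frac{1}{31002} = \frac{3550}{15501}$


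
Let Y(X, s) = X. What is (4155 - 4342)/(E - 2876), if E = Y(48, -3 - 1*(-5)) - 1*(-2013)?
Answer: 187/815 ≈ 0.22945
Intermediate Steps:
E = 2061 (E = 48 - 1*(-2013) = 48 + 2013 = 2061)
(4155 - 4342)/(E - 2876) = (4155 - 4342)/(2061 - 2876) = -187/(-815) = -187*(-1/815) = 187/815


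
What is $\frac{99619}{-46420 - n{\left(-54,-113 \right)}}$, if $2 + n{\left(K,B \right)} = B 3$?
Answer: $- \frac{99619}{46079} \approx -2.1619$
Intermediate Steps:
$n{\left(K,B \right)} = -2 + 3 B$ ($n{\left(K,B \right)} = -2 + B 3 = -2 + 3 B$)
$\frac{99619}{-46420 - n{\left(-54,-113 \right)}} = \frac{99619}{-46420 - \left(-2 + 3 \left(-113\right)\right)} = \frac{99619}{-46420 - \left(-2 - 339\right)} = \frac{99619}{-46420 - -341} = \frac{99619}{-46420 + 341} = \frac{99619}{-46079} = 99619 \left(- \frac{1}{46079}\right) = - \frac{99619}{46079}$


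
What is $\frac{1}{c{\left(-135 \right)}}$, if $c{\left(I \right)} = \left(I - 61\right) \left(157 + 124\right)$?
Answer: $- \frac{1}{55076} \approx -1.8157 \cdot 10^{-5}$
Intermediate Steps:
$c{\left(I \right)} = -17141 + 281 I$ ($c{\left(I \right)} = \left(-61 + I\right) 281 = -17141 + 281 I$)
$\frac{1}{c{\left(-135 \right)}} = \frac{1}{-17141 + 281 \left(-135\right)} = \frac{1}{-17141 - 37935} = \frac{1}{-55076} = - \frac{1}{55076}$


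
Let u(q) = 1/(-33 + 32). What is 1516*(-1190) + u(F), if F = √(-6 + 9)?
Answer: -1804041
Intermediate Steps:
F = √3 ≈ 1.7320
u(q) = -1 (u(q) = 1/(-1) = -1)
1516*(-1190) + u(F) = 1516*(-1190) - 1 = -1804040 - 1 = -1804041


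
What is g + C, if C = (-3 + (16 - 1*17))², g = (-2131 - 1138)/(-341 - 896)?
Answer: 23061/1237 ≈ 18.643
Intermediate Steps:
g = 3269/1237 (g = -3269/(-1237) = -3269*(-1/1237) = 3269/1237 ≈ 2.6427)
C = 16 (C = (-3 + (16 - 17))² = (-3 - 1)² = (-4)² = 16)
g + C = 3269/1237 + 16 = 23061/1237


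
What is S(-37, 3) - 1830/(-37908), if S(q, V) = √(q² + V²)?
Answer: 305/6318 + √1378 ≈ 37.170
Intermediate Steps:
S(q, V) = √(V² + q²)
S(-37, 3) - 1830/(-37908) = √(3² + (-37)²) - 1830/(-37908) = √(9 + 1369) - 1830*(-1)/37908 = √1378 - 1*(-305/6318) = √1378 + 305/6318 = 305/6318 + √1378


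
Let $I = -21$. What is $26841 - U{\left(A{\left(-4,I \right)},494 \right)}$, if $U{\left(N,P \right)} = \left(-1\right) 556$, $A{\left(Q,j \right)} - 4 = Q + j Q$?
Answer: $27397$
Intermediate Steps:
$A{\left(Q,j \right)} = 4 + Q + Q j$ ($A{\left(Q,j \right)} = 4 + \left(Q + j Q\right) = 4 + \left(Q + Q j\right) = 4 + Q + Q j$)
$U{\left(N,P \right)} = -556$
$26841 - U{\left(A{\left(-4,I \right)},494 \right)} = 26841 - -556 = 26841 + 556 = 27397$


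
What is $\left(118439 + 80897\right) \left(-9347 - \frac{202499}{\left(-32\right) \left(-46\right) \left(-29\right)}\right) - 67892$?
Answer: $- \frac{9937317611041}{5336} \approx -1.8623 \cdot 10^{9}$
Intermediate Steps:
$\left(118439 + 80897\right) \left(-9347 - \frac{202499}{\left(-32\right) \left(-46\right) \left(-29\right)}\right) - 67892 = 199336 \left(-9347 - \frac{202499}{1472 \left(-29\right)}\right) - 67892 = 199336 \left(-9347 - \frac{202499}{-42688}\right) - 67892 = 199336 \left(-9347 - - \frac{202499}{42688}\right) - 67892 = 199336 \left(-9347 + \frac{202499}{42688}\right) - 67892 = 199336 \left(- \frac{398802237}{42688}\right) - 67892 = - \frac{9936955339329}{5336} - 67892 = - \frac{9937317611041}{5336}$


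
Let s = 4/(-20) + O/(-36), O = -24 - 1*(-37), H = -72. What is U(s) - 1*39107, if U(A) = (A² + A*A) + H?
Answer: -634689599/16200 ≈ -39178.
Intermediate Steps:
O = 13 (O = -24 + 37 = 13)
s = -101/180 (s = 4/(-20) + 13/(-36) = 4*(-1/20) + 13*(-1/36) = -⅕ - 13/36 = -101/180 ≈ -0.56111)
U(A) = -72 + 2*A² (U(A) = (A² + A*A) - 72 = (A² + A²) - 72 = 2*A² - 72 = -72 + 2*A²)
U(s) - 1*39107 = (-72 + 2*(-101/180)²) - 1*39107 = (-72 + 2*(10201/32400)) - 39107 = (-72 + 10201/16200) - 39107 = -1156199/16200 - 39107 = -634689599/16200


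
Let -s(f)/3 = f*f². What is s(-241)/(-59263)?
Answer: -41992563/59263 ≈ -708.58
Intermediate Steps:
s(f) = -3*f³ (s(f) = -3*f*f² = -3*f³)
s(-241)/(-59263) = -3*(-241)³/(-59263) = -3*(-13997521)*(-1/59263) = 41992563*(-1/59263) = -41992563/59263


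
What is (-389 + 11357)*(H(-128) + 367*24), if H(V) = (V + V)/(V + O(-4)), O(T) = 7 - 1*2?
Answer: 3961787840/41 ≈ 9.6629e+7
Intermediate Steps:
O(T) = 5 (O(T) = 7 - 2 = 5)
H(V) = 2*V/(5 + V) (H(V) = (V + V)/(V + 5) = (2*V)/(5 + V) = 2*V/(5 + V))
(-389 + 11357)*(H(-128) + 367*24) = (-389 + 11357)*(2*(-128)/(5 - 128) + 367*24) = 10968*(2*(-128)/(-123) + 8808) = 10968*(2*(-128)*(-1/123) + 8808) = 10968*(256/123 + 8808) = 10968*(1083640/123) = 3961787840/41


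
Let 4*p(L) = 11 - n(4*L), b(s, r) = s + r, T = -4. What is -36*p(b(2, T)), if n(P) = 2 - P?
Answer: -9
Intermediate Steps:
b(s, r) = r + s
p(L) = 9/4 + L (p(L) = (11 - (2 - 4*L))/4 = (11 + (-2 + 4*L))/4 = (9 + 4*L)/4 = 9/4 + L)
-36*p(b(2, T)) = -36*(9/4 + (-4 + 2)) = -36*(9/4 - 2) = -36*¼ = -9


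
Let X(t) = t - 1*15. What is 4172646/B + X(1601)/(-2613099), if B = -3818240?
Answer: -5454796409297/4988719562880 ≈ -1.0934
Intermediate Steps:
X(t) = -15 + t (X(t) = t - 15 = -15 + t)
4172646/B + X(1601)/(-2613099) = 4172646/(-3818240) + (-15 + 1601)/(-2613099) = 4172646*(-1/3818240) + 1586*(-1/2613099) = -2086323/1909120 - 1586/2613099 = -5454796409297/4988719562880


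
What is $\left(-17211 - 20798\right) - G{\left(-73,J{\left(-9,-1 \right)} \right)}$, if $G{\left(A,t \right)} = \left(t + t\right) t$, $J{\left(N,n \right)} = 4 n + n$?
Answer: $-38059$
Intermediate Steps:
$J{\left(N,n \right)} = 5 n$
$G{\left(A,t \right)} = 2 t^{2}$ ($G{\left(A,t \right)} = 2 t t = 2 t^{2}$)
$\left(-17211 - 20798\right) - G{\left(-73,J{\left(-9,-1 \right)} \right)} = \left(-17211 - 20798\right) - 2 \left(5 \left(-1\right)\right)^{2} = -38009 - 2 \left(-5\right)^{2} = -38009 - 2 \cdot 25 = -38009 - 50 = -38059$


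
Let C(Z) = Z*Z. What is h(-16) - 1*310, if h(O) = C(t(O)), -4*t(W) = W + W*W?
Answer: 3290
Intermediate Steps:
t(W) = -W/4 - W**2/4 (t(W) = -(W + W*W)/4 = -(W + W**2)/4 = -W/4 - W**2/4)
C(Z) = Z**2
h(O) = O**2*(1 + O)**2/16 (h(O) = (-O*(1 + O)/4)**2 = O**2*(1 + O)**2/16)
h(-16) - 1*310 = (1/16)*(-16)**2*(1 - 16)**2 - 1*310 = (1/16)*256*(-15)**2 - 310 = (1/16)*256*225 - 310 = 3600 - 310 = 3290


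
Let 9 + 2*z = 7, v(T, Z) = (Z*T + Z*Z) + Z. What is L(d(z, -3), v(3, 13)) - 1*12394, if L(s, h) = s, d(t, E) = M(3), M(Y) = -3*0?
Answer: -12394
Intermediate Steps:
v(T, Z) = Z + Z² + T*Z (v(T, Z) = (T*Z + Z²) + Z = (Z² + T*Z) + Z = Z + Z² + T*Z)
M(Y) = 0
z = -1 (z = -9/2 + (½)*7 = -9/2 + 7/2 = -1)
d(t, E) = 0
L(d(z, -3), v(3, 13)) - 1*12394 = 0 - 1*12394 = 0 - 12394 = -12394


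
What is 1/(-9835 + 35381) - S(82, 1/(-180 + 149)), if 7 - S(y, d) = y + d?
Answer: 59368935/791926 ≈ 74.968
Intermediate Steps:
S(y, d) = 7 - d - y (S(y, d) = 7 - (y + d) = 7 - (d + y) = 7 + (-d - y) = 7 - d - y)
1/(-9835 + 35381) - S(82, 1/(-180 + 149)) = 1/(-9835 + 35381) - (7 - 1/(-180 + 149) - 1*82) = 1/25546 - (7 - 1/(-31) - 82) = 1/25546 - (7 - 1*(-1/31) - 82) = 1/25546 - (7 + 1/31 - 82) = 1/25546 - 1*(-2324/31) = 1/25546 + 2324/31 = 59368935/791926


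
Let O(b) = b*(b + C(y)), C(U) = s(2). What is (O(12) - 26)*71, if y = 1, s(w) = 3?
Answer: 10934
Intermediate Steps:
C(U) = 3
O(b) = b*(3 + b) (O(b) = b*(b + 3) = b*(3 + b))
(O(12) - 26)*71 = (12*(3 + 12) - 26)*71 = (12*15 - 26)*71 = (180 - 26)*71 = 154*71 = 10934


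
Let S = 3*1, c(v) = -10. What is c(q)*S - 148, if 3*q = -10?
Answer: -178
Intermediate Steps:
q = -10/3 (q = (⅓)*(-10) = -10/3 ≈ -3.3333)
S = 3
c(q)*S - 148 = -10*3 - 148 = -30 - 148 = -178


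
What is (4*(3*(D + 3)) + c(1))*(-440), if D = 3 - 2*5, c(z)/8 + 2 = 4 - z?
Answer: 17600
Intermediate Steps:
c(z) = 16 - 8*z (c(z) = -16 + 8*(4 - z) = -16 + (32 - 8*z) = 16 - 8*z)
D = -7 (D = 3 - 10 = -7)
(4*(3*(D + 3)) + c(1))*(-440) = (4*(3*(-7 + 3)) + (16 - 8*1))*(-440) = (4*(3*(-4)) + (16 - 8))*(-440) = (4*(-12) + 8)*(-440) = (-48 + 8)*(-440) = -40*(-440) = 17600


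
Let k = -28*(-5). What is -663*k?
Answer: -92820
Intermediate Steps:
k = 140
-663*k = -663*140 = -92820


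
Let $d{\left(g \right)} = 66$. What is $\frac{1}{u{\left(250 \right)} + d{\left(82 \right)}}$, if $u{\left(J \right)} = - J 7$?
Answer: $- \frac{1}{1684} \approx -0.00059382$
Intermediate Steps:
$u{\left(J \right)} = - 7 J$
$\frac{1}{u{\left(250 \right)} + d{\left(82 \right)}} = \frac{1}{\left(-7\right) 250 + 66} = \frac{1}{-1750 + 66} = \frac{1}{-1684} = - \frac{1}{1684}$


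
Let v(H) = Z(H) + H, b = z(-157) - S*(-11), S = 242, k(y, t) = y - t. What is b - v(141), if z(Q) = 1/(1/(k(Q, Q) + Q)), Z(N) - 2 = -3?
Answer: 2365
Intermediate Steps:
Z(N) = -1 (Z(N) = 2 - 3 = -1)
z(Q) = Q (z(Q) = 1/(1/((Q - Q) + Q)) = 1/(1/(0 + Q)) = 1/(1/Q) = Q)
b = 2505 (b = -157 - 242*(-11) = -157 - 1*(-2662) = -157 + 2662 = 2505)
v(H) = -1 + H
b - v(141) = 2505 - (-1 + 141) = 2505 - 1*140 = 2505 - 140 = 2365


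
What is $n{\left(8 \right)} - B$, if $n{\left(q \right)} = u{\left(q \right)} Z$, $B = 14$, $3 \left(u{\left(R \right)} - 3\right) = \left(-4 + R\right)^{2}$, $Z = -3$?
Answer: $-39$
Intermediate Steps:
$u{\left(R \right)} = 3 + \frac{\left(-4 + R\right)^{2}}{3}$
$n{\left(q \right)} = -9 - \left(-4 + q\right)^{2}$ ($n{\left(q \right)} = \left(3 + \frac{\left(-4 + q\right)^{2}}{3}\right) \left(-3\right) = -9 - \left(-4 + q\right)^{2}$)
$n{\left(8 \right)} - B = \left(-9 - \left(-4 + 8\right)^{2}\right) - 14 = \left(-9 - 4^{2}\right) - 14 = \left(-9 - 16\right) - 14 = -25 - 14 = -39$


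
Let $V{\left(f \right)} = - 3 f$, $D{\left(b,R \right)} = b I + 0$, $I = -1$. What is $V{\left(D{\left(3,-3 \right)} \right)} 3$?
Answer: $27$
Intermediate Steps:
$D{\left(b,R \right)} = - b$ ($D{\left(b,R \right)} = b \left(-1\right) + 0 = - b + 0 = - b$)
$V{\left(D{\left(3,-3 \right)} \right)} 3 = - 3 \left(\left(-1\right) 3\right) 3 = \left(-3\right) \left(-3\right) 3 = 9 \cdot 3 = 27$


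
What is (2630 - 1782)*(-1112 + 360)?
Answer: -637696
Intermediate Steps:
(2630 - 1782)*(-1112 + 360) = 848*(-752) = -637696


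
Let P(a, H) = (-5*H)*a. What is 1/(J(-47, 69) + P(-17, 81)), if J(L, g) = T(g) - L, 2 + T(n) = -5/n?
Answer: 69/478165 ≈ 0.00014430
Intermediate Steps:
T(n) = -2 - 5/n
J(L, g) = -2 - L - 5/g (J(L, g) = (-2 - 5/g) - L = -2 - L - 5/g)
P(a, H) = -5*H*a
1/(J(-47, 69) + P(-17, 81)) = 1/((-2 - 1*(-47) - 5/69) - 5*81*(-17)) = 1/((-2 + 47 - 5*1/69) + 6885) = 1/((-2 + 47 - 5/69) + 6885) = 1/(3100/69 + 6885) = 1/(478165/69) = 69/478165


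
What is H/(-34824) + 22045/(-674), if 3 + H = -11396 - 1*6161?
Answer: -94482455/2933922 ≈ -32.203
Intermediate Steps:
H = -17560 (H = -3 + (-11396 - 1*6161) = -3 + (-11396 - 6161) = -3 - 17557 = -17560)
H/(-34824) + 22045/(-674) = -17560/(-34824) + 22045/(-674) = -17560*(-1/34824) + 22045*(-1/674) = 2195/4353 - 22045/674 = -94482455/2933922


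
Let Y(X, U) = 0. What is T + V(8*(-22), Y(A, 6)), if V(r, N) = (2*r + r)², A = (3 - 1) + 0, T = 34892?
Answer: 313676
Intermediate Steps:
A = 2 (A = 2 + 0 = 2)
V(r, N) = 9*r² (V(r, N) = (3*r)² = 9*r²)
T + V(8*(-22), Y(A, 6)) = 34892 + 9*(8*(-22))² = 34892 + 9*(-176)² = 34892 + 9*30976 = 34892 + 278784 = 313676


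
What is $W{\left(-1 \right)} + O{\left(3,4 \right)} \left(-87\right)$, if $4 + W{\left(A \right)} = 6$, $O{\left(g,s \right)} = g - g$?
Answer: $2$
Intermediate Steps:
$O{\left(g,s \right)} = 0$
$W{\left(A \right)} = 2$ ($W{\left(A \right)} = -4 + 6 = 2$)
$W{\left(-1 \right)} + O{\left(3,4 \right)} \left(-87\right) = 2 + 0 \left(-87\right) = 2 + 0 = 2$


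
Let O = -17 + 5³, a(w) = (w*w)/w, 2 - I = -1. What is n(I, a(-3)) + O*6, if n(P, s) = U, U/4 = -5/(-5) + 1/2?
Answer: 654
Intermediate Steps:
I = 3 (I = 2 - 1*(-1) = 2 + 1 = 3)
a(w) = w (a(w) = w²/w = w)
U = 6 (U = 4*(-5/(-5) + 1/2) = 4*(-5*(-⅕) + 1*(½)) = 4*(1 + ½) = 4*(3/2) = 6)
n(P, s) = 6
O = 108 (O = -17 + 125 = 108)
n(I, a(-3)) + O*6 = 6 + 108*6 = 6 + 648 = 654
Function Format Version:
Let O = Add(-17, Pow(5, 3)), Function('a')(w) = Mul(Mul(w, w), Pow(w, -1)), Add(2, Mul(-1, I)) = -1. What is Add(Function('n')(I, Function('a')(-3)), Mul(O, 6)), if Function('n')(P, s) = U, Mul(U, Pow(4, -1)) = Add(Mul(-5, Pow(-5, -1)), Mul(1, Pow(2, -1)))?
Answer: 654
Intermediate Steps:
I = 3 (I = Add(2, Mul(-1, -1)) = Add(2, 1) = 3)
Function('a')(w) = w (Function('a')(w) = Mul(Pow(w, 2), Pow(w, -1)) = w)
U = 6 (U = Mul(4, Add(Mul(-5, Pow(-5, -1)), Mul(1, Pow(2, -1)))) = Mul(4, Add(Mul(-5, Rational(-1, 5)), Mul(1, Rational(1, 2)))) = Mul(4, Add(1, Rational(1, 2))) = Mul(4, Rational(3, 2)) = 6)
Function('n')(P, s) = 6
O = 108 (O = Add(-17, 125) = 108)
Add(Function('n')(I, Function('a')(-3)), Mul(O, 6)) = Add(6, Mul(108, 6)) = Add(6, 648) = 654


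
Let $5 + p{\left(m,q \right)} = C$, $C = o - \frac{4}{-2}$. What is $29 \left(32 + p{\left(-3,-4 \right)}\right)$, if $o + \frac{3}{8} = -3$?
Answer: $\frac{5945}{8} \approx 743.13$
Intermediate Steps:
$o = - \frac{27}{8}$ ($o = - \frac{3}{8} - 3 = - \frac{27}{8} \approx -3.375$)
$C = - \frac{11}{8}$ ($C = - \frac{27}{8} - \frac{4}{-2} = - \frac{27}{8} - 4 \left(- \frac{1}{2}\right) = - \frac{27}{8} - -2 = - \frac{27}{8} + 2 = - \frac{11}{8} \approx -1.375$)
$p{\left(m,q \right)} = - \frac{51}{8}$ ($p{\left(m,q \right)} = -5 - \frac{11}{8} = - \frac{51}{8}$)
$29 \left(32 + p{\left(-3,-4 \right)}\right) = 29 \left(32 - \frac{51}{8}\right) = 29 \cdot \frac{205}{8} = \frac{5945}{8}$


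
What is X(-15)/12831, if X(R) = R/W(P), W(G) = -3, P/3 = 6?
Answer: 5/12831 ≈ 0.00038968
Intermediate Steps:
P = 18 (P = 3*6 = 18)
X(R) = -R/3 (X(R) = R/(-3) = R*(-⅓) = -R/3)
X(-15)/12831 = -⅓*(-15)/12831 = 5*(1/12831) = 5/12831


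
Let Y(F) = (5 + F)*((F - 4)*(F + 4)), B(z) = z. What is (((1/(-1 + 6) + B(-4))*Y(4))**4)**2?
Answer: 0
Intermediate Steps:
Y(F) = (-4 + F)*(4 + F)*(5 + F) (Y(F) = (5 + F)*((-4 + F)*(4 + F)) = (-4 + F)*(4 + F)*(5 + F))
(((1/(-1 + 6) + B(-4))*Y(4))**4)**2 = (((1/(-1 + 6) - 4)*(-80 + 4**3 - 16*4 + 5*4**2))**4)**2 = (((1/5 - 4)*(-80 + 64 - 64 + 5*16))**4)**2 = (((1/5 - 4)*(-80 + 64 - 64 + 80))**4)**2 = ((-19/5*0)**4)**2 = (0**4)**2 = 0**2 = 0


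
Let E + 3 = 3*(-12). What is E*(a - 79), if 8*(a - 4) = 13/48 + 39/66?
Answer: 4112485/1408 ≈ 2920.8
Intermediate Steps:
a = 17351/4224 (a = 4 + (13/48 + 39/66)/8 = 4 + (13*(1/48) + 39*(1/66))/8 = 4 + (13/48 + 13/22)/8 = 4 + (⅛)*(455/528) = 4 + 455/4224 = 17351/4224 ≈ 4.1077)
E = -39 (E = -3 + 3*(-12) = -3 - 36 = -39)
E*(a - 79) = -39*(17351/4224 - 79) = -39*(-316345/4224) = 4112485/1408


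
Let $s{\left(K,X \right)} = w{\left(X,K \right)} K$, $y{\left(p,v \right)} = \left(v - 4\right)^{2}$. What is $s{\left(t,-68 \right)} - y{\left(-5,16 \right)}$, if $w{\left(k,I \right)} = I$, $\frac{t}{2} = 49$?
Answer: $9460$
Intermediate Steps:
$t = 98$ ($t = 2 \cdot 49 = 98$)
$y{\left(p,v \right)} = \left(-4 + v\right)^{2}$
$s{\left(K,X \right)} = K^{2}$ ($s{\left(K,X \right)} = K K = K^{2}$)
$s{\left(t,-68 \right)} - y{\left(-5,16 \right)} = 98^{2} - \left(-4 + 16\right)^{2} = 9604 - 12^{2} = 9604 - 144 = 9460$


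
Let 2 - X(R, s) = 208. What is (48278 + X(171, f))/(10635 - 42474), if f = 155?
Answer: -16024/10613 ≈ -1.5098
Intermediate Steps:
X(R, s) = -206 (X(R, s) = 2 - 1*208 = 2 - 208 = -206)
(48278 + X(171, f))/(10635 - 42474) = (48278 - 206)/(10635 - 42474) = 48072/(-31839) = 48072*(-1/31839) = -16024/10613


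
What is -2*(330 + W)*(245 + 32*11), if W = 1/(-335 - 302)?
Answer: -250989546/637 ≈ -3.9402e+5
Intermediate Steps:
W = -1/637 (W = 1/(-637) = -1/637 ≈ -0.0015699)
-2*(330 + W)*(245 + 32*11) = -2*(330 - 1/637)*(245 + 32*11) = -420418*(245 + 352)/637 = -420418*597/637 = -2*125494773/637 = -250989546/637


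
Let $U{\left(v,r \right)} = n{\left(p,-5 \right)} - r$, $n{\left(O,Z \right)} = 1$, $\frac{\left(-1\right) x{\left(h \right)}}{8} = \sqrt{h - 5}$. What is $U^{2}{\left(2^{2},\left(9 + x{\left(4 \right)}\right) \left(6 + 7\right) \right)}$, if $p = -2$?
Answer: $2640 - 24128 i \approx 2640.0 - 24128.0 i$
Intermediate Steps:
$x{\left(h \right)} = - 8 \sqrt{-5 + h}$ ($x{\left(h \right)} = - 8 \sqrt{h - 5} = - 8 \sqrt{-5 + h}$)
$U{\left(v,r \right)} = 1 - r$
$U^{2}{\left(2^{2},\left(9 + x{\left(4 \right)}\right) \left(6 + 7\right) \right)} = \left(1 - \left(9 - 8 \sqrt{-5 + 4}\right) \left(6 + 7\right)\right)^{2} = \left(1 - \left(9 - 8 \sqrt{-1}\right) 13\right)^{2} = \left(1 - \left(9 - 8 i\right) 13\right)^{2} = \left(1 - \left(117 - 104 i\right)\right)^{2} = \left(-116 + 104 i\right)^{2}$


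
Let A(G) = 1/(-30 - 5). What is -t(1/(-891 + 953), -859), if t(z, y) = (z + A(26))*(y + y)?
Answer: -23193/1085 ≈ -21.376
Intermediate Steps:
A(G) = -1/35 (A(G) = 1/(-35) = -1/35)
t(z, y) = 2*y*(-1/35 + z) (t(z, y) = (z - 1/35)*(y + y) = (-1/35 + z)*(2*y) = 2*y*(-1/35 + z))
-t(1/(-891 + 953), -859) = -2*(-859)*(-1 + 35/(-891 + 953))/35 = -2*(-859)*(-1 + 35/62)/35 = -2*(-859)*(-27)/(35*62) = -1*23193/1085 = -23193/1085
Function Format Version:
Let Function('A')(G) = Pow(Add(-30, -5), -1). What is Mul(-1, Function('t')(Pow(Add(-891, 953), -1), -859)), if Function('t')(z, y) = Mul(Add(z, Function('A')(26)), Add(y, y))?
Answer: Rational(-23193, 1085) ≈ -21.376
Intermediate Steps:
Function('A')(G) = Rational(-1, 35) (Function('A')(G) = Pow(-35, -1) = Rational(-1, 35))
Function('t')(z, y) = Mul(2, y, Add(Rational(-1, 35), z)) (Function('t')(z, y) = Mul(Add(z, Rational(-1, 35)), Add(y, y)) = Mul(Add(Rational(-1, 35), z), Mul(2, y)) = Mul(2, y, Add(Rational(-1, 35), z)))
Mul(-1, Function('t')(Pow(Add(-891, 953), -1), -859)) = Mul(-1, Mul(Rational(2, 35), -859, Add(-1, Mul(35, Pow(Add(-891, 953), -1))))) = Mul(-1, Mul(Rational(2, 35), -859, Add(-1, Mul(35, Pow(62, -1))))) = Mul(-1, Mul(Rational(2, 35), -859, Add(-1, Mul(35, Rational(1, 62))))) = Mul(-1, Mul(Rational(2, 35), -859, Add(-1, Rational(35, 62)))) = Mul(-1, Mul(Rational(2, 35), -859, Rational(-27, 62))) = Mul(-1, Rational(23193, 1085)) = Rational(-23193, 1085)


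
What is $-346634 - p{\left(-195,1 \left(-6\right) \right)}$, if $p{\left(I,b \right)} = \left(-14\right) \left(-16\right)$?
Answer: $-346858$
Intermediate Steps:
$p{\left(I,b \right)} = 224$
$-346634 - p{\left(-195,1 \left(-6\right) \right)} = -346634 - 224 = -346858$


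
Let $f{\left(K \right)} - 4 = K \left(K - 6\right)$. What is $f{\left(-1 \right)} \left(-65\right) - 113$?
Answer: $-828$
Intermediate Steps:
$f{\left(K \right)} = 4 + K \left(-6 + K\right)$ ($f{\left(K \right)} = 4 + K \left(K - 6\right) = 4 + K \left(-6 + K\right)$)
$f{\left(-1 \right)} \left(-65\right) - 113 = \left(4 + \left(-1\right)^{2} - -6\right) \left(-65\right) - 113 = \left(4 + 1 + 6\right) \left(-65\right) - 113 = 11 \left(-65\right) - 113 = -715 - 113 = -828$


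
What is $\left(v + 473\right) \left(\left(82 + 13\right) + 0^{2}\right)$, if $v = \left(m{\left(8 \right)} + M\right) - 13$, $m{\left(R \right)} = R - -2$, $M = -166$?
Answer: $28880$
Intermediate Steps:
$m{\left(R \right)} = 2 + R$ ($m{\left(R \right)} = R + 2 = 2 + R$)
$v = -169$ ($v = \left(\left(2 + 8\right) - 166\right) - 13 = \left(10 - 166\right) - 13 = -156 - 13 = -169$)
$\left(v + 473\right) \left(\left(82 + 13\right) + 0^{2}\right) = \left(-169 + 473\right) \left(\left(82 + 13\right) + 0^{2}\right) = 304 \left(95 + 0\right) = 304 \cdot 95 = 28880$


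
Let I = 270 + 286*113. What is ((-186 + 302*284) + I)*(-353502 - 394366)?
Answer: -88375561560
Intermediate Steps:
I = 32588 (I = 270 + 32318 = 32588)
((-186 + 302*284) + I)*(-353502 - 394366) = ((-186 + 302*284) + 32588)*(-353502 - 394366) = ((-186 + 85768) + 32588)*(-747868) = (85582 + 32588)*(-747868) = 118170*(-747868) = -88375561560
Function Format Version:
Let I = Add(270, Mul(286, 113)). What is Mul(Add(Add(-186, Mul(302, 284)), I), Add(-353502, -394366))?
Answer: -88375561560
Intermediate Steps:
I = 32588 (I = Add(270, 32318) = 32588)
Mul(Add(Add(-186, Mul(302, 284)), I), Add(-353502, -394366)) = Mul(Add(Add(-186, Mul(302, 284)), 32588), Add(-353502, -394366)) = Mul(Add(Add(-186, 85768), 32588), -747868) = Mul(Add(85582, 32588), -747868) = Mul(118170, -747868) = -88375561560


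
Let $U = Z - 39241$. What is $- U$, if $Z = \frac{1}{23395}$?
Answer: $\frac{918043194}{23395} \approx 39241.0$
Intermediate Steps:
$Z = \frac{1}{23395} \approx 4.2744 \cdot 10^{-5}$
$U = - \frac{918043194}{23395}$ ($U = \frac{1}{23395} - 39241 = - \frac{918043194}{23395} \approx -39241.0$)
$- U = \left(-1\right) \left(- \frac{918043194}{23395}\right) = \frac{918043194}{23395}$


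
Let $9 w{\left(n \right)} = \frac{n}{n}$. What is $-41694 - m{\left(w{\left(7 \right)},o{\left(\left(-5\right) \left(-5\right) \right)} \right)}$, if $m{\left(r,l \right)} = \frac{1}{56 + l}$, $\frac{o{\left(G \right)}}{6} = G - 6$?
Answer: $- \frac{7087981}{170} \approx -41694.0$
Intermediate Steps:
$o{\left(G \right)} = -36 + 6 G$ ($o{\left(G \right)} = 6 \left(G - 6\right) = 6 \left(-6 + G\right) = -36 + 6 G$)
$w{\left(n \right)} = \frac{1}{9}$ ($w{\left(n \right)} = \frac{n \frac{1}{n}}{9} = \frac{1}{9} \cdot 1 = \frac{1}{9}$)
$-41694 - m{\left(w{\left(7 \right)},o{\left(\left(-5\right) \left(-5\right) \right)} \right)} = -41694 - \frac{1}{56 - \left(36 - 6 \left(\left(-5\right) \left(-5\right)\right)\right)} = -41694 - \frac{1}{56 + \left(-36 + 6 \cdot 25\right)} = -41694 - \frac{1}{56 + \left(-36 + 150\right)} = -41694 - \frac{1}{56 + 114} = -41694 - \frac{1}{170} = - \frac{7087981}{170}$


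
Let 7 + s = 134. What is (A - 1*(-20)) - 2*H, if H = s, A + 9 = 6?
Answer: -237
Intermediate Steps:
A = -3 (A = -9 + 6 = -3)
s = 127 (s = -7 + 134 = 127)
H = 127
(A - 1*(-20)) - 2*H = (-3 - 1*(-20)) - 2*127 = (-3 + 20) - 254 = 17 - 254 = -237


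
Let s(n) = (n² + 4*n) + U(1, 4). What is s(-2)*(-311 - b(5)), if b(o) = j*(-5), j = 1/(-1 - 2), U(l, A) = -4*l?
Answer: 7504/3 ≈ 2501.3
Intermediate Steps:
j = -⅓ (j = 1/(-3) = -⅓ ≈ -0.33333)
b(o) = 5/3 (b(o) = -⅓*(-5) = 5/3)
s(n) = -4 + n² + 4*n (s(n) = (n² + 4*n) - 4*1 = (n² + 4*n) - 4 = -4 + n² + 4*n)
s(-2)*(-311 - b(5)) = (-4 + (-2)² + 4*(-2))*(-311 - 1*5/3) = (-4 + 4 - 8)*(-311 - 5/3) = -8*(-938/3) = 7504/3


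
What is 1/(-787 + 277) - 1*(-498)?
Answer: 253979/510 ≈ 498.00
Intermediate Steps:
1/(-787 + 277) - 1*(-498) = 1/(-510) + 498 = -1/510 + 498 = 253979/510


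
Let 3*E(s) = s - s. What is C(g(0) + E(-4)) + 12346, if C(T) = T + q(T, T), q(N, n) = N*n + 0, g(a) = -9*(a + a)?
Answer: 12346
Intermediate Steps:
g(a) = -18*a
q(N, n) = N*n
E(s) = 0 (E(s) = (s - s)/3 = (1/3)*0 = 0)
C(T) = T + T**2 (C(T) = T + T*T = T + T**2)
C(g(0) + E(-4)) + 12346 = (-18*0 + 0)*(1 + (-18*0 + 0)) + 12346 = (0 + 0)*(1 + (0 + 0)) + 12346 = 0*(1 + 0) + 12346 = 0*1 + 12346 = 0 + 12346 = 12346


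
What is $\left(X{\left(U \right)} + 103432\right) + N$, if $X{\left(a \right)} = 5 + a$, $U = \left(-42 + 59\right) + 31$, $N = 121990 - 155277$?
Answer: $70198$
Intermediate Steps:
$N = -33287$ ($N = 121990 - 155277 = -33287$)
$U = 48$ ($U = 17 + 31 = 48$)
$\left(X{\left(U \right)} + 103432\right) + N = \left(\left(5 + 48\right) + 103432\right) - 33287 = \left(53 + 103432\right) - 33287 = 103485 - 33287 = 70198$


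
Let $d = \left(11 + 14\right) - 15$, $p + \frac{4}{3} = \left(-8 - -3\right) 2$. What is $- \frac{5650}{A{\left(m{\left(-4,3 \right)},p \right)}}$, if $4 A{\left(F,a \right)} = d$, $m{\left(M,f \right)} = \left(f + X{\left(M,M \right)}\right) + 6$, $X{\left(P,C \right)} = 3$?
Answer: $-2260$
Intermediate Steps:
$m{\left(M,f \right)} = 9 + f$ ($m{\left(M,f \right)} = \left(f + 3\right) + 6 = \left(3 + f\right) + 6 = 9 + f$)
$p = - \frac{34}{3}$ ($p = - \frac{4}{3} + \left(-8 - -3\right) 2 = - \frac{4}{3} + \left(-8 + 3\right) 2 = - \frac{4}{3} - 10 = - \frac{34}{3} \approx -11.333$)
$d = 10$ ($d = 25 - 15 = 10$)
$A{\left(F,a \right)} = \frac{5}{2}$ ($A{\left(F,a \right)} = \frac{1}{4} \cdot 10 = \frac{5}{2}$)
$- \frac{5650}{A{\left(m{\left(-4,3 \right)},p \right)}} = - \frac{5650}{\frac{5}{2}} = \left(-5650\right) \frac{2}{5} = -2260$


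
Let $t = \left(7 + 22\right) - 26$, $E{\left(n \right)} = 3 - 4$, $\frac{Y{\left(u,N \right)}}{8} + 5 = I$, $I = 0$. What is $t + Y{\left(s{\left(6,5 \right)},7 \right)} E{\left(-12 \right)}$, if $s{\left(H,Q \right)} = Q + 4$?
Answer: $43$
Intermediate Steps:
$s{\left(H,Q \right)} = 4 + Q$
$Y{\left(u,N \right)} = -40$ ($Y{\left(u,N \right)} = -40 + 8 \cdot 0 = -40 + 0 = -40$)
$E{\left(n \right)} = -1$
$t = 3$ ($t = 29 - 26 = 3$)
$t + Y{\left(s{\left(6,5 \right)},7 \right)} E{\left(-12 \right)} = 3 - -40 = 3 + 40 = 43$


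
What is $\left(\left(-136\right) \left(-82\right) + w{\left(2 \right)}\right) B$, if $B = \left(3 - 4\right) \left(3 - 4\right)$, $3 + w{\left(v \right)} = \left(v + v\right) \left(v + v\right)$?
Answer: $11165$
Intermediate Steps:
$w{\left(v \right)} = -3 + 4 v^{2}$ ($w{\left(v \right)} = -3 + \left(v + v\right) \left(v + v\right) = -3 + 2 v 2 v = -3 + 4 v^{2}$)
$B = 1$ ($B = \left(3 - 4\right) \left(-1\right) = \left(-1\right) \left(-1\right) = 1$)
$\left(\left(-136\right) \left(-82\right) + w{\left(2 \right)}\right) B = \left(\left(-136\right) \left(-82\right) - \left(3 - 4 \cdot 2^{2}\right)\right) 1 = \left(11152 + \left(-3 + 4 \cdot 4\right)\right) 1 = \left(11152 + \left(-3 + 16\right)\right) 1 = \left(11152 + 13\right) 1 = 11165 \cdot 1 = 11165$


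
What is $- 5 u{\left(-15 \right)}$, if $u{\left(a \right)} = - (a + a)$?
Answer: $-150$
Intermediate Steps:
$u{\left(a \right)} = - 2 a$
$- 5 u{\left(-15 \right)} = - 5 \left(\left(-2\right) \left(-15\right)\right) = \left(-5\right) 30 = -150$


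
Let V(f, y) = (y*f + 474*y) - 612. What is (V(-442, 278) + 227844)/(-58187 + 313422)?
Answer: 236128/255235 ≈ 0.92514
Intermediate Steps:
V(f, y) = -612 + 474*y + f*y (V(f, y) = (f*y + 474*y) - 612 = (474*y + f*y) - 612 = -612 + 474*y + f*y)
(V(-442, 278) + 227844)/(-58187 + 313422) = ((-612 + 474*278 - 442*278) + 227844)/(-58187 + 313422) = ((-612 + 131772 - 122876) + 227844)/255235 = (8284 + 227844)*(1/255235) = 236128*(1/255235) = 236128/255235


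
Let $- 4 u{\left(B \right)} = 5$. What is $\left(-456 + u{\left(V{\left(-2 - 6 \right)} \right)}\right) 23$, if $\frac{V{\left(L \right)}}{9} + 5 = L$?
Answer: $- \frac{42067}{4} \approx -10517.0$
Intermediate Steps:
$V{\left(L \right)} = -45 + 9 L$
$u{\left(B \right)} = - \frac{5}{4}$ ($u{\left(B \right)} = \left(- \frac{1}{4}\right) 5 = - \frac{5}{4}$)
$\left(-456 + u{\left(V{\left(-2 - 6 \right)} \right)}\right) 23 = \left(-456 - \frac{5}{4}\right) 23 = \left(- \frac{1829}{4}\right) 23 = - \frac{42067}{4}$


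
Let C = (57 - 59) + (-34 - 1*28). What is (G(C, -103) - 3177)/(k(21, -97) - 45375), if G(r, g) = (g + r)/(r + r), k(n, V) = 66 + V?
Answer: 406489/5811968 ≈ 0.069940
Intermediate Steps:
C = -64 (C = -2 + (-34 - 28) = -2 - 62 = -64)
G(r, g) = (g + r)/(2*r) (G(r, g) = (g + r)/((2*r)) = (g + r)*(1/(2*r)) = (g + r)/(2*r))
(G(C, -103) - 3177)/(k(21, -97) - 45375) = ((1/2)*(-103 - 64)/(-64) - 3177)/((66 - 97) - 45375) = ((1/2)*(-1/64)*(-167) - 3177)/(-31 - 45375) = (167/128 - 3177)/(-45406) = -406489/128*(-1/45406) = 406489/5811968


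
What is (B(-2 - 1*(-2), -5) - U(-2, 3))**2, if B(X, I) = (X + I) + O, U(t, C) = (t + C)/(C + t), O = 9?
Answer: 9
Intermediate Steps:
U(t, C) = 1 (U(t, C) = (C + t)/(C + t) = 1)
B(X, I) = 9 + I + X (B(X, I) = (X + I) + 9 = (I + X) + 9 = 9 + I + X)
(B(-2 - 1*(-2), -5) - U(-2, 3))**2 = ((9 - 5 + (-2 - 1*(-2))) - 1*1)**2 = ((9 - 5 + (-2 + 2)) - 1)**2 = ((9 - 5 + 0) - 1)**2 = (4 - 1)**2 = 3**2 = 9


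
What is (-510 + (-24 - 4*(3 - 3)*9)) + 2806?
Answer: 2272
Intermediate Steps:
(-510 + (-24 - 4*(3 - 3)*9)) + 2806 = (-510 + (-24 - 4*0*9)) + 2806 = (-510 + (-24 + 0*9)) + 2806 = (-510 + (-24 + 0)) + 2806 = (-510 - 24) + 2806 = -534 + 2806 = 2272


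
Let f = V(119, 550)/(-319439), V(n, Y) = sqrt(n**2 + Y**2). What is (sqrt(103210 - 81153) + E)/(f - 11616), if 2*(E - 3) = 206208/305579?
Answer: -1208829211582220417376/4207388226440009089994585 - 1185311447159136*sqrt(22057)/13768577770200207115 + 319439*sqrt(6984591677)/13768577770200207115 + 325776989199*sqrt(316661)/4207388226440009089994585 ≈ -0.013073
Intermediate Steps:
V(n, Y) = sqrt(Y**2 + n**2)
E = 1019841/305579 (E = 3 + (206208/305579)/2 = 3 + (206208*(1/305579))/2 = 3 + (1/2)*(206208/305579) = 3 + 103104/305579 = 1019841/305579 ≈ 3.3374)
f = -sqrt(316661)/319439 (f = sqrt(550**2 + 119**2)/(-319439) = sqrt(302500 + 14161)*(-1/319439) = sqrt(316661)*(-1/319439) = -sqrt(316661)/319439 ≈ -0.0017616)
(sqrt(103210 - 81153) + E)/(f - 11616) = (sqrt(103210 - 81153) + 1019841/305579)/(-sqrt(316661)/319439 - 11616) = (sqrt(22057) + 1019841/305579)/(-11616 - sqrt(316661)/319439) = (1019841/305579 + sqrt(22057))/(-11616 - sqrt(316661)/319439)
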